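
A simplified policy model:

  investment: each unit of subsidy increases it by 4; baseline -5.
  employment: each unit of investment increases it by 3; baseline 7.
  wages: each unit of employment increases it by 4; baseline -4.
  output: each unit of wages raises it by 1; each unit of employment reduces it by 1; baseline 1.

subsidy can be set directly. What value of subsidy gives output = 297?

subsidy = 9

Substituting into the employment equation gives employment = 12*subsidy - 8.
Substituting into the wages equation gives wages = 48*subsidy - 36.
Substituting into the output equation gives output = 36*subsidy - 27.
Solve 36*subsidy - 27 = 297: subsidy = (297 + 27) / 36 = 9.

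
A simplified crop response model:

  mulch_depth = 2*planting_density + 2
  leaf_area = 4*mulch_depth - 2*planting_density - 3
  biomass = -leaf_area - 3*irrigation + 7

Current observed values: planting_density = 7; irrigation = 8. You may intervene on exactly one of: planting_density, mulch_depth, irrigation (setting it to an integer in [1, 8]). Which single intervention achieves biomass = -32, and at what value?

Intervening on planting_density: biomass = -6*planting_density - 22. Reaching -32 requires planting_density = 5/3, not an integer.
Intervening on mulch_depth: with other inputs at their observed values, biomass = -4*mulch_depth. Solving for -32 gives mulch_depth = 8, within [1, 8].
Intervening on irrigation: biomass = -3*irrigation - 40. Reaching -32 requires irrigation = -8/3, not an integer.

set mulch_depth = 8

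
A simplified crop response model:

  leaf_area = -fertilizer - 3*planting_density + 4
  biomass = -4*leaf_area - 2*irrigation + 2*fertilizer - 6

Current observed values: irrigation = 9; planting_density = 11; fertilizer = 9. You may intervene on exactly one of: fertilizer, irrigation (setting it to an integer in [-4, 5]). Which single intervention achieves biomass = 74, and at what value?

set fertilizer = -3

Intervening on fertilizer: with other inputs at their observed values, biomass = 6*fertilizer + 92. Solving for 74 gives fertilizer = -3, within [-4, 5].
Intervening on irrigation: biomass = -2*irrigation + 164. Reaching 74 requires irrigation = 45, outside [-4, 5].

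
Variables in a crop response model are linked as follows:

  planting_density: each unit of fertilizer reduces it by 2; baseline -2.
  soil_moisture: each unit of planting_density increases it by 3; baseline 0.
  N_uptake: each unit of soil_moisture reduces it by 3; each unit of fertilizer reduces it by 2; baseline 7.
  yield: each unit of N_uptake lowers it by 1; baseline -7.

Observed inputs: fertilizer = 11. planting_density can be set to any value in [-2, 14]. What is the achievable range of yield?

Intervening on planting_density fixes its value directly, overriding its dependence on fertilizer.
Substituting into the N_uptake equation gives N_uptake = -9*planting_density - 15.
Substituting into the yield equation gives yield = 9*planting_density + 8.
Linear in planting_density, so extremes are at the endpoints: planting_density = -2 gives yield = -10; planting_density = 14 gives yield = 134.

-10 to 134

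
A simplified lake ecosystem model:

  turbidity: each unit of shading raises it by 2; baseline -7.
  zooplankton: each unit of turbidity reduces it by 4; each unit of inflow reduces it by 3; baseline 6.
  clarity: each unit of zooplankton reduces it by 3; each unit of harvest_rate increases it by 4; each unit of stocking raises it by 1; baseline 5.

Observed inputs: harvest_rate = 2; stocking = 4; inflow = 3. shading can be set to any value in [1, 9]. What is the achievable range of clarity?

Substituting into the zooplankton equation gives zooplankton = -8*shading + 25.
Substituting into the clarity equation gives clarity = 24*shading - 58.
Linear in shading, so extremes are at the endpoints: shading = 1 gives clarity = -34; shading = 9 gives clarity = 158.

-34 to 158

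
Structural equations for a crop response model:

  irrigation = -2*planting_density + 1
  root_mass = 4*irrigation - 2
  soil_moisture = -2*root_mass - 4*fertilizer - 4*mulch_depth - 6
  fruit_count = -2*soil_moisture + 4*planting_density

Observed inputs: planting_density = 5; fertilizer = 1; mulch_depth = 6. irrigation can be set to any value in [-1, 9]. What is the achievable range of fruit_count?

64 to 224

Intervening on irrigation fixes its value directly, overriding its dependence on planting_density.
Substituting into the soil_moisture equation gives soil_moisture = -8*irrigation - 30.
Substituting into the fruit_count equation gives fruit_count = 16*irrigation + 80.
Linear in irrigation, so extremes are at the endpoints: irrigation = -1 gives fruit_count = 64; irrigation = 9 gives fruit_count = 224.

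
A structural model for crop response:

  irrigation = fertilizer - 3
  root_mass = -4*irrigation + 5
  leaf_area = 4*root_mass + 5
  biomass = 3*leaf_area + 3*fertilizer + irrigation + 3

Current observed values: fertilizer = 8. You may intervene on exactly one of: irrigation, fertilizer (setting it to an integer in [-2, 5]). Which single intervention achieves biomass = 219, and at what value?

set fertilizer = 0

Intervening on irrigation: biomass = -47*irrigation + 102. Reaching 219 requires irrigation = -117/47, not an integer.
Intervening on fertilizer: with other inputs at their observed values, biomass = -44*fertilizer + 219. Solving for 219 gives fertilizer = 0, within [-2, 5].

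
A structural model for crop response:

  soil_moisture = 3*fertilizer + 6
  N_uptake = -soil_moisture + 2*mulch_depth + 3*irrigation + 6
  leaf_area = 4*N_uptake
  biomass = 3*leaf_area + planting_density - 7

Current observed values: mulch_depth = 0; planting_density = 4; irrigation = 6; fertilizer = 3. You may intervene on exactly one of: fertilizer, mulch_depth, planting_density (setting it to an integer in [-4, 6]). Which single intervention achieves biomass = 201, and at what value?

set mulch_depth = 4

Intervening on fertilizer: biomass = -36*fertilizer + 213. Reaching 201 requires fertilizer = 1/3, not an integer.
Intervening on mulch_depth: with other inputs at their observed values, biomass = 24*mulch_depth + 105. Solving for 201 gives mulch_depth = 4, within [-4, 6].
Intervening on planting_density: biomass = planting_density + 101. Reaching 201 requires planting_density = 100, outside [-4, 6].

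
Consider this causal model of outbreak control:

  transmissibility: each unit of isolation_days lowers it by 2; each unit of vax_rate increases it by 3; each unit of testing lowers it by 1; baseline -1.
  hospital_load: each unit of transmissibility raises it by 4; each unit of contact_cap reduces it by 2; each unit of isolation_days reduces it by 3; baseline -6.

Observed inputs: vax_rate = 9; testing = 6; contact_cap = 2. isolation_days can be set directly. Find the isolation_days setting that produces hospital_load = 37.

Substituting into the transmissibility equation gives transmissibility = -2*isolation_days + 20.
hospital_load becomes -11*isolation_days + 70.
Solve -11*isolation_days + 70 = 37: isolation_days = (37 - 70) / -11 = 3.

isolation_days = 3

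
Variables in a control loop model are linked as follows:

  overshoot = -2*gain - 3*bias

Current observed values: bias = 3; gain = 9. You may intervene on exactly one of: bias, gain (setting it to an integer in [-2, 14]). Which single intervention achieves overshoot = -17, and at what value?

set gain = 4

Intervening on bias: overshoot = -3*bias - 18. Reaching -17 requires bias = -1/3, not an integer.
Intervening on gain: with other inputs at their observed values, overshoot = -2*gain - 9. Solving for -17 gives gain = 4, within [-2, 14].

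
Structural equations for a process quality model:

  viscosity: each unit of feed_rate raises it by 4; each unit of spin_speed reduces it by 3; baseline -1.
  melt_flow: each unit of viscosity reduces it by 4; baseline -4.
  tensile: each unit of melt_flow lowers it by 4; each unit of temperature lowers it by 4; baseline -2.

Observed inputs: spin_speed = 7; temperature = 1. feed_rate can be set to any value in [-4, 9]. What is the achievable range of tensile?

Substituting into the viscosity equation gives viscosity = 4*feed_rate - 22.
This gives melt_flow = -16*feed_rate + 84.
So tensile = 64*feed_rate - 342.
Linear in feed_rate, so extremes are at the endpoints: feed_rate = -4 gives tensile = -598; feed_rate = 9 gives tensile = 234.

-598 to 234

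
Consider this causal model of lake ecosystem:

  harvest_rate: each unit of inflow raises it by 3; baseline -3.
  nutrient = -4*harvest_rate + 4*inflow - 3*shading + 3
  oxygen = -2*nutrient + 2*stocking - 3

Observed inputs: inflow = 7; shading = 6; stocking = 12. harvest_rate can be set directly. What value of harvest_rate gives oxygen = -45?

Intervening on harvest_rate fixes its value directly, overriding its dependence on inflow.
Substituting into the nutrient equation gives nutrient = -4*harvest_rate + 13.
So oxygen = 8*harvest_rate - 5.
Solve 8*harvest_rate - 5 = -45: harvest_rate = (-45 + 5) / 8 = -5.

harvest_rate = -5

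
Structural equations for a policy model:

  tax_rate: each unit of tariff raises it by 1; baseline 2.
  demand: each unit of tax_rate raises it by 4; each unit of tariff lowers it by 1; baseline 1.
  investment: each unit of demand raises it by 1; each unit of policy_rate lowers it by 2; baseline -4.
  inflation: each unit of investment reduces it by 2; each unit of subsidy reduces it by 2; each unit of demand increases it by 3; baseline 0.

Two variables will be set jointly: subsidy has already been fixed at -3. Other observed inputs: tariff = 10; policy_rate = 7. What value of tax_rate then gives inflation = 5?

With subsidy held at -3:
Intervening on tax_rate fixes its value directly, overriding its dependence on tariff.
Substituting into the demand equation gives demand = 4*tax_rate - 9.
investment becomes 4*tax_rate - 27.
Substituting into the inflation equation gives inflation = 4*tax_rate + 33.
Solve 4*tax_rate + 33 = 5: tax_rate = (5 - 33) / 4 = -7.

tax_rate = -7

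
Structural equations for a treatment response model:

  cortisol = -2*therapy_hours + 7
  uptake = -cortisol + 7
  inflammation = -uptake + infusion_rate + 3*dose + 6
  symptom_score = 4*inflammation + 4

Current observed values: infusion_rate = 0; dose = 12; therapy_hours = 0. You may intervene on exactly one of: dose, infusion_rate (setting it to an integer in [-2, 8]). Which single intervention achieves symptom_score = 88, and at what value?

set dose = 5

Intervening on dose: with other inputs at their observed values, symptom_score = 12*dose + 28. Solving for 88 gives dose = 5, within [-2, 8].
Intervening on infusion_rate: symptom_score = 4*infusion_rate + 172. Reaching 88 requires infusion_rate = -21, outside [-2, 8].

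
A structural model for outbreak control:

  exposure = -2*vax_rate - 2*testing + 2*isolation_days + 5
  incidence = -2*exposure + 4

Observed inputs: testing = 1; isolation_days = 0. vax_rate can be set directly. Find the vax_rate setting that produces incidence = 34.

vax_rate = 9

Substituting into the exposure equation gives exposure = -2*vax_rate + 3.
Substituting into the incidence equation gives incidence = 4*vax_rate - 2.
Solve 4*vax_rate - 2 = 34: vax_rate = (34 + 2) / 4 = 9.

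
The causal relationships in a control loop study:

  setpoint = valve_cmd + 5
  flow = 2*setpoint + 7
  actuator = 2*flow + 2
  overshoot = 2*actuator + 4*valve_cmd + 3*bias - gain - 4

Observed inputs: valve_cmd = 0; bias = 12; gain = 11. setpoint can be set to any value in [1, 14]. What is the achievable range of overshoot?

61 to 165

Intervening on setpoint fixes its value directly, overriding its dependence on valve_cmd.
Substituting into the actuator equation gives actuator = 4*setpoint + 16.
Substituting into the overshoot equation gives overshoot = 8*setpoint + 53.
Linear in setpoint, so extremes are at the endpoints: setpoint = 1 gives overshoot = 61; setpoint = 14 gives overshoot = 165.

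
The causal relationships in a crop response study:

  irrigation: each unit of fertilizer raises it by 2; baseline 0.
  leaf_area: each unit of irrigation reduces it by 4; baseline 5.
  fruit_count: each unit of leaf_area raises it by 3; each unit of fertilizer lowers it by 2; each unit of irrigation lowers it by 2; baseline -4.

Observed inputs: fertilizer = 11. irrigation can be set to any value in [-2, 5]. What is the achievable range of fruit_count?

-81 to 17

Intervening on irrigation fixes its value directly, overriding its dependence on fertilizer.
Substituting into the fruit_count equation gives fruit_count = -14*irrigation - 11.
Linear in irrigation, so extremes are at the endpoints: irrigation = -2 gives fruit_count = 17; irrigation = 5 gives fruit_count = -81.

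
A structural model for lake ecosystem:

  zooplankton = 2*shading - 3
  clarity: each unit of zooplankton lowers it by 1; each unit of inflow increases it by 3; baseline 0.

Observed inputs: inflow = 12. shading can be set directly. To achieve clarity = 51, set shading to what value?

shading = -6

Substituting into the clarity equation gives clarity = -2*shading + 39.
Solve -2*shading + 39 = 51: shading = (51 - 39) / -2 = -6.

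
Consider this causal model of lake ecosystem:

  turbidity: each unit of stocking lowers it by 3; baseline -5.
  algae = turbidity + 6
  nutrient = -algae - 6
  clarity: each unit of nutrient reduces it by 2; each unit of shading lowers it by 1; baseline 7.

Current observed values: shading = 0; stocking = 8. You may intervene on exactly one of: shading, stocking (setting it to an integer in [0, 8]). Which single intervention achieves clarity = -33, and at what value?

Intervening on shading: with other inputs at their observed values, clarity = -shading - 27. Solving for -33 gives shading = 6, within [0, 8].
Intervening on stocking: clarity = -6*stocking + 21. Reaching -33 requires stocking = 9, outside [0, 8].

set shading = 6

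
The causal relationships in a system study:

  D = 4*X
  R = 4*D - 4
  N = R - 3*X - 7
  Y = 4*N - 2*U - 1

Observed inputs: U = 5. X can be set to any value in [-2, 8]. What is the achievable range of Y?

-159 to 361

Substituting into the R equation gives R = 16*X - 4.
Substituting into the N equation gives N = 13*X - 11.
Substituting into the Y equation gives Y = 52*X - 55.
Linear in X, so extremes are at the endpoints: X = -2 gives Y = -159; X = 8 gives Y = 361.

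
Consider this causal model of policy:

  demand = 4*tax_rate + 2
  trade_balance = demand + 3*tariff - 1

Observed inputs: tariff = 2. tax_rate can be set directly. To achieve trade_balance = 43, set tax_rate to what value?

Substituting into the trade_balance equation gives trade_balance = 4*tax_rate + 7.
Solve 4*tax_rate + 7 = 43: tax_rate = (43 - 7) / 4 = 9.

tax_rate = 9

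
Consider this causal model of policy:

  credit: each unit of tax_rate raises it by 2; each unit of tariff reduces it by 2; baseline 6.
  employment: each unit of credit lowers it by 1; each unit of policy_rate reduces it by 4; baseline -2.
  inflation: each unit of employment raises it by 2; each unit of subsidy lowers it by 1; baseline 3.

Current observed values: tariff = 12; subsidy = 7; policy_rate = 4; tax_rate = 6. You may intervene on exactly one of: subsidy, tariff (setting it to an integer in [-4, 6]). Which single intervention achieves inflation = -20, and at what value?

set subsidy = -1

Intervening on subsidy: with other inputs at their observed values, inflation = -subsidy - 21. Solving for -20 gives subsidy = -1, within [-4, 6].
Intervening on tariff: inflation = 4*tariff - 76. Reaching -20 requires tariff = 14, outside [-4, 6].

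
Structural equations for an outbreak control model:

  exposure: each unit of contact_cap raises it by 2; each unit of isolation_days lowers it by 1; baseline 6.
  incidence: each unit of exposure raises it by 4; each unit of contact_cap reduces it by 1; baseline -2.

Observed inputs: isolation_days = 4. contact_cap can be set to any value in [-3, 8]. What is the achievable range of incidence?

Substituting into the exposure equation gives exposure = 2*contact_cap + 2.
Substituting into the incidence equation gives incidence = 7*contact_cap + 6.
Linear in contact_cap, so extremes are at the endpoints: contact_cap = -3 gives incidence = -15; contact_cap = 8 gives incidence = 62.

-15 to 62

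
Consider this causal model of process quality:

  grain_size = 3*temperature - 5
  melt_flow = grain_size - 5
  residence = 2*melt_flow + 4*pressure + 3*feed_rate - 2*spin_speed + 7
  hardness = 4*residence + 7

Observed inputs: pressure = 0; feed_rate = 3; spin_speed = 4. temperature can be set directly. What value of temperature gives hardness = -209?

Substituting into the melt_flow equation gives melt_flow = 3*temperature - 10.
Substituting into the residence equation gives residence = 6*temperature - 12.
So hardness = 24*temperature - 41.
Solve 24*temperature - 41 = -209: temperature = (-209 + 41) / 24 = -7.

temperature = -7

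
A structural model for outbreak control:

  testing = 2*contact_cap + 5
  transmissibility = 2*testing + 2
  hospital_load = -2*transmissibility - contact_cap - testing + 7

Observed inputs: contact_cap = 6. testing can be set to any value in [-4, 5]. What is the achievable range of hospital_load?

-28 to 17

Intervening on testing fixes its value directly, overriding its dependence on contact_cap.
Substituting into the hospital_load equation gives hospital_load = -5*testing - 3.
Linear in testing, so extremes are at the endpoints: testing = -4 gives hospital_load = 17; testing = 5 gives hospital_load = -28.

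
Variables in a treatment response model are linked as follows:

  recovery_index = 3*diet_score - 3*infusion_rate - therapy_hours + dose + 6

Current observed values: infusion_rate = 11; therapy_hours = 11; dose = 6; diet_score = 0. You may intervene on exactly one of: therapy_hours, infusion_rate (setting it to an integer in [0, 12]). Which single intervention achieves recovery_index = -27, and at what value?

Intervening on therapy_hours: with other inputs at their observed values, recovery_index = -therapy_hours - 21. Solving for -27 gives therapy_hours = 6, within [0, 12].
Intervening on infusion_rate: recovery_index = -3*infusion_rate + 1. Reaching -27 requires infusion_rate = 28/3, not an integer.

set therapy_hours = 6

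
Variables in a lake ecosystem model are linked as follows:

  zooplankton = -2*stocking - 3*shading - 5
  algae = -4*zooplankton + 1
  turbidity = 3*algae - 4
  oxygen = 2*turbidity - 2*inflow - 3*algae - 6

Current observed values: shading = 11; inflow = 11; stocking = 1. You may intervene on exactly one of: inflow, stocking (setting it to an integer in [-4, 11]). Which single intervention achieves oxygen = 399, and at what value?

set stocking = -1

Intervening on inflow: oxygen = -2*inflow + 469. Reaching 399 requires inflow = 35, outside [-4, 11].
Intervening on stocking: with other inputs at their observed values, oxygen = 24*stocking + 423. Solving for 399 gives stocking = -1, within [-4, 11].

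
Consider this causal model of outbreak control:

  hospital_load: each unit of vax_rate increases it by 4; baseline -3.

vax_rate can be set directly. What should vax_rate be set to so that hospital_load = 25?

Solve 4*vax_rate - 3 = 25: vax_rate = (25 + 3) / 4 = 7.

vax_rate = 7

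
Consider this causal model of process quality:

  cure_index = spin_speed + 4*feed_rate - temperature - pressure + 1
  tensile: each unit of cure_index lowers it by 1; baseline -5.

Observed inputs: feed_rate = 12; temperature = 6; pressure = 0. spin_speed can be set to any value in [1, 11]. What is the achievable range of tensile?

-59 to -49

Substituting into the cure_index equation gives cure_index = spin_speed + 43.
This gives tensile = -spin_speed - 48.
Linear in spin_speed, so extremes are at the endpoints: spin_speed = 1 gives tensile = -49; spin_speed = 11 gives tensile = -59.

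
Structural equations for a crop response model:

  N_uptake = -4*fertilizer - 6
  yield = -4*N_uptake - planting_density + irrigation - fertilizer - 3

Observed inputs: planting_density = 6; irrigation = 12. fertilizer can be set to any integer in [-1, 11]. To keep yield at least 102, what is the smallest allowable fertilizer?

Substituting into the yield equation gives yield = 15*fertilizer + 27.
Require 15*fertilizer + 27 ≥ 102, so fertilizer ≥ 5.
The smallest integer in [-1, 11] satisfying this is 5.

fertilizer = 5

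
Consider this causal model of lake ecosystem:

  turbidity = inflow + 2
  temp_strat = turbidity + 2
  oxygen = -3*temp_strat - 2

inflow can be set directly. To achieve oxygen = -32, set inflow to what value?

inflow = 6

Substituting into the temp_strat equation gives temp_strat = inflow + 4.
Substituting into the oxygen equation gives oxygen = -3*inflow - 14.
Solve -3*inflow - 14 = -32: inflow = (-32 + 14) / -3 = 6.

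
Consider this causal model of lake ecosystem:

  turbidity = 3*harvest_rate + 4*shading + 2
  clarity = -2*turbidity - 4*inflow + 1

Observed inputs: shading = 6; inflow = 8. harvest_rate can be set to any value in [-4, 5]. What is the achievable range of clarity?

-113 to -59

Substituting into the turbidity equation gives turbidity = 3*harvest_rate + 26.
Substituting into the clarity equation gives clarity = -6*harvest_rate - 83.
Linear in harvest_rate, so extremes are at the endpoints: harvest_rate = -4 gives clarity = -59; harvest_rate = 5 gives clarity = -113.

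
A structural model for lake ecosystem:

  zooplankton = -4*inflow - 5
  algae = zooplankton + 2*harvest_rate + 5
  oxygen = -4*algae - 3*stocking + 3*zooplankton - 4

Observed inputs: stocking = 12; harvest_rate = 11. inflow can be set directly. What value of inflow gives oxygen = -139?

inflow = 1

Substituting into the algae equation gives algae = -4*inflow + 22.
oxygen becomes 4*inflow - 143.
Solve 4*inflow - 143 = -139: inflow = (-139 + 143) / 4 = 1.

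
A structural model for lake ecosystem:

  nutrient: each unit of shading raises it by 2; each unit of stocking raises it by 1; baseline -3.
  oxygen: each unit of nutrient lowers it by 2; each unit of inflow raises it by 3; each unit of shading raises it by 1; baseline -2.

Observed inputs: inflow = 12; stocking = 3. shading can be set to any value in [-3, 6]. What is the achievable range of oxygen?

Substituting into the nutrient equation gives nutrient = 2*shading.
oxygen becomes -3*shading + 34.
Linear in shading, so extremes are at the endpoints: shading = -3 gives oxygen = 43; shading = 6 gives oxygen = 16.

16 to 43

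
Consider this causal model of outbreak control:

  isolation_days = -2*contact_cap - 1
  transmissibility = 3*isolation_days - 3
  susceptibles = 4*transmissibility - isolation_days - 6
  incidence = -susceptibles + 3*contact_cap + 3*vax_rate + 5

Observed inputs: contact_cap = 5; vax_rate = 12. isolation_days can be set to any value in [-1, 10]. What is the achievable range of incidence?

-36 to 85

Intervening on isolation_days fixes its value directly, overriding its dependence on contact_cap.
Substituting into the susceptibles equation gives susceptibles = 11*isolation_days - 18.
This gives incidence = -11*isolation_days + 74.
Linear in isolation_days, so extremes are at the endpoints: isolation_days = -1 gives incidence = 85; isolation_days = 10 gives incidence = -36.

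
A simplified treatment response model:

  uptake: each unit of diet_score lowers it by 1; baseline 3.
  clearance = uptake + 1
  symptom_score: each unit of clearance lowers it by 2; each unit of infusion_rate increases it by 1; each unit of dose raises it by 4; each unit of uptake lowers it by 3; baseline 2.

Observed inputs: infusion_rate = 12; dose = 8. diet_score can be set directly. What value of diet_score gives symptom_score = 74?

diet_score = 9

Substituting into the clearance equation gives clearance = -diet_score + 4.
Substituting into the symptom_score equation gives symptom_score = 5*diet_score + 29.
Solve 5*diet_score + 29 = 74: diet_score = (74 - 29) / 5 = 9.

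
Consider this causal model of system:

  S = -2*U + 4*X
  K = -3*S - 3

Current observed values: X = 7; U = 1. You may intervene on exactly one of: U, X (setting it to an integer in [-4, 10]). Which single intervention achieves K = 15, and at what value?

Intervening on U: K = 6*U - 87. Reaching 15 requires U = 17, outside [-4, 10].
Intervening on X: with other inputs at their observed values, K = -12*X + 3. Solving for 15 gives X = -1, within [-4, 10].

set X = -1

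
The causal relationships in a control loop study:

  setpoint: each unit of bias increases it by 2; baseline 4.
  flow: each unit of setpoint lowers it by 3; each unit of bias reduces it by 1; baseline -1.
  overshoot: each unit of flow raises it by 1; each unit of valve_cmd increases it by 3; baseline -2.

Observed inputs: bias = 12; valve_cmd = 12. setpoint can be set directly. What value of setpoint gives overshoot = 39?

setpoint = -6

Intervening on setpoint fixes its value directly, overriding its dependence on bias.
Substituting into the flow equation gives flow = -3*setpoint - 13.
Substituting into the overshoot equation gives overshoot = -3*setpoint + 21.
Solve -3*setpoint + 21 = 39: setpoint = (39 - 21) / -3 = -6.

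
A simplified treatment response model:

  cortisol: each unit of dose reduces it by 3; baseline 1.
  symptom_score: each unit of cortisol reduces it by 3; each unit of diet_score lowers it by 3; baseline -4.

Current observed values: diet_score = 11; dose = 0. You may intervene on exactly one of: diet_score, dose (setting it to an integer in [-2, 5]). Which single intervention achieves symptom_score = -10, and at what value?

Intervening on diet_score: with other inputs at their observed values, symptom_score = -3*diet_score - 7. Solving for -10 gives diet_score = 1, within [-2, 5].
Intervening on dose: symptom_score = 9*dose - 40. Reaching -10 requires dose = 10/3, not an integer.

set diet_score = 1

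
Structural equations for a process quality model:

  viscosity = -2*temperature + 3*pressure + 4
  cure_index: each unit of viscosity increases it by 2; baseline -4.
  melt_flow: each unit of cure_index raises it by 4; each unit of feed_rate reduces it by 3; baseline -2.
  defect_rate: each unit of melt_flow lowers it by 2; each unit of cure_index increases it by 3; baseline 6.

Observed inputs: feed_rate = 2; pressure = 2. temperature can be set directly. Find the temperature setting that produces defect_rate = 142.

temperature = 10

Substituting into the viscosity equation gives viscosity = -2*temperature + 10.
This gives cure_index = -4*temperature + 16.
Substituting into the melt_flow equation gives melt_flow = -16*temperature + 56.
defect_rate becomes 20*temperature - 58.
Solve 20*temperature - 58 = 142: temperature = (142 + 58) / 20 = 10.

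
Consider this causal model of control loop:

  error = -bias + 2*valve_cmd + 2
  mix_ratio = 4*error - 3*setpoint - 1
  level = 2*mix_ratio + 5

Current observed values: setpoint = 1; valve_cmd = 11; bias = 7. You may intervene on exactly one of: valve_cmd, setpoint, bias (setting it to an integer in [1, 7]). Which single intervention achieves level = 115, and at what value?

Intervening on valve_cmd: level = 16*valve_cmd - 43. Reaching 115 requires valve_cmd = 79/8, not an integer.
Intervening on setpoint: with other inputs at their observed values, level = -6*setpoint + 139. Solving for 115 gives setpoint = 4, within [1, 7].
Intervening on bias: level = -8*bias + 189. Reaching 115 requires bias = 37/4, not an integer.

set setpoint = 4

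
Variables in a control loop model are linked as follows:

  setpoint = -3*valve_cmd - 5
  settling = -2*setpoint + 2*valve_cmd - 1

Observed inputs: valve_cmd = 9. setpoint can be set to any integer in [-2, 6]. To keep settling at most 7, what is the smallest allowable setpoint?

setpoint = 5

Intervening on setpoint fixes its value directly, overriding its dependence on valve_cmd.
Substituting into the settling equation gives settling = -2*setpoint + 17.
Require -2*setpoint + 17 ≤ 7, so setpoint ≥ 5.
The smallest integer in [-2, 6] satisfying this is 5.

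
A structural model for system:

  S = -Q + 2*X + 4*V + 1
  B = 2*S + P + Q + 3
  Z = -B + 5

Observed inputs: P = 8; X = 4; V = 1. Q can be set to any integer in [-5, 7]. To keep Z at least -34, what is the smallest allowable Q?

Q = -2

Substituting into the S equation gives S = -Q + 13.
B becomes -Q + 37.
So Z = Q - 32.
Require Q - 32 ≥ -34, so Q ≥ -2.
The smallest integer in [-5, 7] satisfying this is -2.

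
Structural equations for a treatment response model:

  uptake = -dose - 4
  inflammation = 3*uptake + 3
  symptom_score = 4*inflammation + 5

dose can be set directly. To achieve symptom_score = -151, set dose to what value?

Substituting into the inflammation equation gives inflammation = -3*dose - 9.
So symptom_score = -12*dose - 31.
Solve -12*dose - 31 = -151: dose = (-151 + 31) / -12 = 10.

dose = 10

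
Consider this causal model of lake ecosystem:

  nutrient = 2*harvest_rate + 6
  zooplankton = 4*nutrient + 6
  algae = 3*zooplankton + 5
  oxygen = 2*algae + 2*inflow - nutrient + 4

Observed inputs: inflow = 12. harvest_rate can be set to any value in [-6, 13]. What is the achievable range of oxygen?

Substituting into the zooplankton equation gives zooplankton = 8*harvest_rate + 30.
Substituting into the algae equation gives algae = 24*harvest_rate + 95.
Substituting into the oxygen equation gives oxygen = 46*harvest_rate + 212.
Linear in harvest_rate, so extremes are at the endpoints: harvest_rate = -6 gives oxygen = -64; harvest_rate = 13 gives oxygen = 810.

-64 to 810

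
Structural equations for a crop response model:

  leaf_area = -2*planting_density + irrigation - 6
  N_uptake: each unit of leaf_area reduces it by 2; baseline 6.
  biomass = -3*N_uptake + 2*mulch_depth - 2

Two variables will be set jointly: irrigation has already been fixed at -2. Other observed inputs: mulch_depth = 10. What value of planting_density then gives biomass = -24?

planting_density = -2

With irrigation held at -2:
Substituting into the leaf_area equation gives leaf_area = -2*planting_density - 8.
So N_uptake = 4*planting_density + 22.
So biomass = -12*planting_density - 48.
Solve -12*planting_density - 48 = -24: planting_density = (-24 + 48) / -12 = -2.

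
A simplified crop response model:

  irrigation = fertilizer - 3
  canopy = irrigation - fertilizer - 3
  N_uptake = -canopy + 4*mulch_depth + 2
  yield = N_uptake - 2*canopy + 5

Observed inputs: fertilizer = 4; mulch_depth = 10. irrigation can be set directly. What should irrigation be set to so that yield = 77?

Intervening on irrigation fixes its value directly, overriding its dependence on fertilizer.
Substituting into the canopy equation gives canopy = irrigation - 7.
Substituting into the N_uptake equation gives N_uptake = -irrigation + 49.
This gives yield = -3*irrigation + 68.
Solve -3*irrigation + 68 = 77: irrigation = (77 - 68) / -3 = -3.

irrigation = -3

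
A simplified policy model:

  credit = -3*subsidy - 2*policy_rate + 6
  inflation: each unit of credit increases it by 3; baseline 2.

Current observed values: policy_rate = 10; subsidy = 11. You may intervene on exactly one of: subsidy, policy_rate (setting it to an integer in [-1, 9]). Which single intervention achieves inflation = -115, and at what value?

Intervening on subsidy: inflation = -9*subsidy - 40. Reaching -115 requires subsidy = 25/3, not an integer.
Intervening on policy_rate: with other inputs at their observed values, inflation = -6*policy_rate - 79. Solving for -115 gives policy_rate = 6, within [-1, 9].

set policy_rate = 6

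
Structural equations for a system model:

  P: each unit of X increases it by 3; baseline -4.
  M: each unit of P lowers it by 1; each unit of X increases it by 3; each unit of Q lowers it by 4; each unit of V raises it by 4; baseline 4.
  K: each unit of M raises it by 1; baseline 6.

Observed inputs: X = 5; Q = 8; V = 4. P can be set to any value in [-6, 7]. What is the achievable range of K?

2 to 15

Intervening on P fixes its value directly, overriding its dependence on X.
Substituting into the M equation gives M = -P + 3.
K becomes -P + 9.
Linear in P, so extremes are at the endpoints: P = -6 gives K = 15; P = 7 gives K = 2.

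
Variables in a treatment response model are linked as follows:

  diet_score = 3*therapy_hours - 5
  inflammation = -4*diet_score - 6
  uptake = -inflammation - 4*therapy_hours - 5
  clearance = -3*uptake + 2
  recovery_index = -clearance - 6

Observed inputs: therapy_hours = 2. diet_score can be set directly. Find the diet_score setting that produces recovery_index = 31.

Intervening on diet_score fixes its value directly, overriding its dependence on therapy_hours.
Substituting into the uptake equation gives uptake = 4*diet_score - 7.
Substituting into the clearance equation gives clearance = -12*diet_score + 23.
Substituting into the recovery_index equation gives recovery_index = 12*diet_score - 29.
Solve 12*diet_score - 29 = 31: diet_score = (31 + 29) / 12 = 5.

diet_score = 5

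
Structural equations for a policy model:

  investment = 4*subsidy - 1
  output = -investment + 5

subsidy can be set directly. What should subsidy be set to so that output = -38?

subsidy = 11

Substituting into the output equation gives output = -4*subsidy + 6.
Solve -4*subsidy + 6 = -38: subsidy = (-38 - 6) / -4 = 11.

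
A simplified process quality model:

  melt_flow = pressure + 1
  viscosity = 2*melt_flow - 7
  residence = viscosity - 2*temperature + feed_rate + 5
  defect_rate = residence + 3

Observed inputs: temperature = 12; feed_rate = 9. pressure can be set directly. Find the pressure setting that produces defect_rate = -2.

Substituting into the viscosity equation gives viscosity = 2*pressure - 5.
So residence = 2*pressure - 15.
Substituting into the defect_rate equation gives defect_rate = 2*pressure - 12.
Solve 2*pressure - 12 = -2: pressure = (-2 + 12) / 2 = 5.

pressure = 5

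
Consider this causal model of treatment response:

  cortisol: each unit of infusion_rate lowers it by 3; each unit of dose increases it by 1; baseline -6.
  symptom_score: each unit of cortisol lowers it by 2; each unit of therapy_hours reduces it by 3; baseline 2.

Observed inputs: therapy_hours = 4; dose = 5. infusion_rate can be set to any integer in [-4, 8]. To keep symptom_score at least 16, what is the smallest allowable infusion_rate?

Substituting into the cortisol equation gives cortisol = -3*infusion_rate - 1.
symptom_score becomes 6*infusion_rate - 8.
Require 6*infusion_rate - 8 ≥ 16, so infusion_rate ≥ 4.
The smallest integer in [-4, 8] satisfying this is 4.

infusion_rate = 4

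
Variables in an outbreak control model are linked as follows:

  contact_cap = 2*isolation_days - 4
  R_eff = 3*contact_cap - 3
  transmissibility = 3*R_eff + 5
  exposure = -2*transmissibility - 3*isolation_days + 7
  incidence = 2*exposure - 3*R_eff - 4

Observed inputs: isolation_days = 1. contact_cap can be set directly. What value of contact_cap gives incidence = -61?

Intervening on contact_cap fixes its value directly, overriding its dependence on isolation_days.
Substituting into the transmissibility equation gives transmissibility = 9*contact_cap - 4.
This gives exposure = -18*contact_cap + 12.
This gives incidence = -45*contact_cap + 29.
Solve -45*contact_cap + 29 = -61: contact_cap = (-61 - 29) / -45 = 2.

contact_cap = 2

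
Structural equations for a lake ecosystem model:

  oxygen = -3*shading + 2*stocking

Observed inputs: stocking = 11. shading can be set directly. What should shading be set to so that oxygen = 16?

shading = 2

Substituting into the oxygen equation gives oxygen = -3*shading + 22.
Solve -3*shading + 22 = 16: shading = (16 - 22) / -3 = 2.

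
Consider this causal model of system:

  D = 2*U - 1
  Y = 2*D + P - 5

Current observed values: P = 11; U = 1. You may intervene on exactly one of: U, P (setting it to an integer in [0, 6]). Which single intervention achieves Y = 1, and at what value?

Intervening on U: Y = 4*U + 4. Reaching 1 requires U = -3/4, not an integer.
Intervening on P: with other inputs at their observed values, Y = P - 3. Solving for 1 gives P = 4, within [0, 6].

set P = 4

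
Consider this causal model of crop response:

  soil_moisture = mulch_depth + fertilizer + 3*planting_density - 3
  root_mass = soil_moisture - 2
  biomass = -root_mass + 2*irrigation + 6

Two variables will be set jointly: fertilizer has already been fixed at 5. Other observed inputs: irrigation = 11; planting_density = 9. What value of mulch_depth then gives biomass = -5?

mulch_depth = 6

With fertilizer held at 5:
Substituting into the soil_moisture equation gives soil_moisture = mulch_depth + 29.
Substituting into the root_mass equation gives root_mass = mulch_depth + 27.
So biomass = -mulch_depth + 1.
Solve -mulch_depth + 1 = -5: mulch_depth = (-5 - 1) / -1 = 6.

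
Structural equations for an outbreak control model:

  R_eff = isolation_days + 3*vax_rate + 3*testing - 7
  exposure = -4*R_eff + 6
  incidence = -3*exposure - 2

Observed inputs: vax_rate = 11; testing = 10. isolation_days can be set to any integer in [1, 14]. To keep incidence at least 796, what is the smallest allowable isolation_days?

Substituting into the R_eff equation gives R_eff = isolation_days + 56.
exposure becomes -4*isolation_days - 218.
Substituting into the incidence equation gives incidence = 12*isolation_days + 652.
Require 12*isolation_days + 652 ≥ 796, so isolation_days ≥ 12.
The smallest integer in [1, 14] satisfying this is 12.

isolation_days = 12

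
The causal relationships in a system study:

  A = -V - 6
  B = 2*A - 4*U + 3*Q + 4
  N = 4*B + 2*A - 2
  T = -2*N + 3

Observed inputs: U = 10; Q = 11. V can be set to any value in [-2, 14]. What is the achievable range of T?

Substituting into the B equation gives B = -2*V - 15.
Substituting into the N equation gives N = -10*V - 74.
So T = 20*V + 151.
Linear in V, so extremes are at the endpoints: V = -2 gives T = 111; V = 14 gives T = 431.

111 to 431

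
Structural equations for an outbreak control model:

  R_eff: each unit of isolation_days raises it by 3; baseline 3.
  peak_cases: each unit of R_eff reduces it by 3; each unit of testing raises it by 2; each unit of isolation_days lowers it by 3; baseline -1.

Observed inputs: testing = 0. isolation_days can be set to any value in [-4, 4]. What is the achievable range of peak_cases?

-58 to 38

Substituting into the peak_cases equation gives peak_cases = -12*isolation_days - 10.
Linear in isolation_days, so extremes are at the endpoints: isolation_days = -4 gives peak_cases = 38; isolation_days = 4 gives peak_cases = -58.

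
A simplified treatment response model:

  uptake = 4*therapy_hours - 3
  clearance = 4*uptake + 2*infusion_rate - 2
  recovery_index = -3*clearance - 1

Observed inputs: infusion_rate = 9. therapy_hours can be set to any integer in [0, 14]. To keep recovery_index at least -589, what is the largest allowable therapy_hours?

therapy_hours = 12

Substituting into the clearance equation gives clearance = 16*therapy_hours + 4.
This gives recovery_index = -48*therapy_hours - 13.
Require -48*therapy_hours - 13 ≥ -589, so therapy_hours ≤ 12.
The largest integer in [0, 14] satisfying this is 12.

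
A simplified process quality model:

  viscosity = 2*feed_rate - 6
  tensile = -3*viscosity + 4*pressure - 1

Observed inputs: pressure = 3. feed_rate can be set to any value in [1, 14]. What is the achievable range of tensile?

-55 to 23

Substituting into the tensile equation gives tensile = -6*feed_rate + 29.
Linear in feed_rate, so extremes are at the endpoints: feed_rate = 1 gives tensile = 23; feed_rate = 14 gives tensile = -55.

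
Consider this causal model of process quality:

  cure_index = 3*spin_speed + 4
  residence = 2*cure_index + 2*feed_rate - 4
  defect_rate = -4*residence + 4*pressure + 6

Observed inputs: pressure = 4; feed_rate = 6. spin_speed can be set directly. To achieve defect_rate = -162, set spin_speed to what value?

spin_speed = 5

Substituting into the residence equation gives residence = 6*spin_speed + 16.
Substituting into the defect_rate equation gives defect_rate = -24*spin_speed - 42.
Solve -24*spin_speed - 42 = -162: spin_speed = (-162 + 42) / -24 = 5.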